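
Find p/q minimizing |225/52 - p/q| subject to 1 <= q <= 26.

Expand x = 225/52 as a continued fraction with the Euclidean algorithm:
  225 = 4*52 + 17, so a_0 = 4.
  52 = 3*17 + 1, so a_1 = 3.
  17 = 17*1 + 0, so a_2 = 17.
so x = [4; 3, 17].
Convergents (p_i = a_i*p_{i-1} + p_{i-2}, q_i = a_i*q_{i-1} + q_{i-2} with p_{-2}=0, p_{-1}=1, q_{-2}=1, q_{-1}=0), until the denominator exceeds 26:
  i=0: a_0=4, p_0 = 4*1 + 0 = 4, q_0 = 4*0 + 1 = 1.
  i=1: a_1=3, p_1 = 3*4 + 1 = 13, q_1 = 3*1 + 0 = 3.
  i=2: a_2=17, p_2 = 17*13 + 4 = 225, q_2 = 17*3 + 1 = 52.
q_2 = 52 > 26, so the last convergent with denominator <= 26 is p_1/q_1 = 13/3.
The closest fraction with denominator <= 26 is either p_1/q_1 or the intermediate fraction (k*p_1 + p_0)/(k*q_1 + q_0) with the largest k >= 1 whose denominator stays <= 26; these approach x as k grows, and every other convergent or intermediate fraction in range is farther away.
Largest k: floor((26 - q_0)/q_1) = floor((26 - 1)/3) = 8.
That gives (8*13 + 4)/(8*3 + 1) = 108/25.
Compare the errors: |x - 13/3| = |225*3 - 13*52|/(52*3) = 1/156, and |x - 108/25| = |225*25 - 108*52|/(52*25) = 9/1300.
Cross-multiplying, 1*1300 = 1300 < 1404 = 9*156, so 1/156 is smaller: the convergent 13/3 is closer to x than 108/25.

13/3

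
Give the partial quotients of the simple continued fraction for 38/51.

Run the Euclidean algorithm on 38 and 51; the successive quotients are the partial quotients a_0, a_1, ... (each step inverts the fractional part left over by the previous one):
  38 = 0*51 + 38, so a_0 = 0.
  51 = 1*38 + 13, so a_1 = 1.
  38 = 2*13 + 12, so a_2 = 2.
  13 = 1*12 + 1, so a_3 = 1.
  12 = 12*1 + 0, so a_4 = 12.
The remainder reaches 0 after 5 divisions, so the expansion has 5 partial quotients, read off in order.

[0; 1, 2, 1, 12]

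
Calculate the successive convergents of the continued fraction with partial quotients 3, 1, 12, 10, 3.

3/1, 4/1, 51/13, 514/131, 1593/406

Using the convergent recurrence p_i = a_i*p_{i-1} + p_{i-2}, q_i = a_i*q_{i-1} + q_{i-2} with p_{-2}=0, p_{-1}=1, q_{-2}=1, q_{-1}=0:
  i=0: a_0=3, p_0 = 3*1 + 0 = 3, q_0 = 3*0 + 1 = 1.
  i=1: a_1=1, p_1 = 1*3 + 1 = 4, q_1 = 1*1 + 0 = 1.
  i=2: a_2=12, p_2 = 12*4 + 3 = 51, q_2 = 12*1 + 1 = 13.
  i=3: a_3=10, p_3 = 10*51 + 4 = 514, q_3 = 10*13 + 1 = 131.
  i=4: a_4=3, p_4 = 3*514 + 51 = 1593, q_4 = 3*131 + 13 = 406.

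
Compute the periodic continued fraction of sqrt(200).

[14; (7, 28)]

Write x_i = (sqrt(200) + m_i)/d_i with (m_0, d_0) = (0, 1). a_0 = floor(sqrt(200)) = 14, since 14^2 = 196 <= 200 < 225 = 15^2.
Iterate m_{i+1} = d_i*a_i - m_i, d_{i+1} = (200 - m_{i+1}^2)/d_i, a_{i+1} = floor((a_0 + m_{i+1})/d_{i+1}):
  m_1 = 1*14 - 0 = 14, d_1 = (200 - 14^2)/1 = 4/1 = 4, a_1 = floor((14 + 14)/4) = 7.
  m_2 = 4*7 - 14 = 14, d_2 = (200 - 14^2)/4 = 4/4 = 1, a_2 = floor((14 + 14)/1) = 28.
  m_3 = 1*28 - 14 = 14, d_3 = (200 - 14^2)/1 = 4/1 = 4: (m_3, d_3) = (m_1, d_1) = (14, 4), so from here the quotients repeat a_1, a_2; the period length is 2.
Hence the expansion of sqrt(200) is a_0 = 14 followed by the repeating block 7, 28 (period 2).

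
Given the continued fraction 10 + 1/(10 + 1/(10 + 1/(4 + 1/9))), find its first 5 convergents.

Using the convergent recurrence p_i = a_i*p_{i-1} + p_{i-2}, q_i = a_i*q_{i-1} + q_{i-2} with p_{-2}=0, p_{-1}=1, q_{-2}=1, q_{-1}=0:
  i=0: a_0=10, p_0 = 10*1 + 0 = 10, q_0 = 10*0 + 1 = 1.
  i=1: a_1=10, p_1 = 10*10 + 1 = 101, q_1 = 10*1 + 0 = 10.
  i=2: a_2=10, p_2 = 10*101 + 10 = 1020, q_2 = 10*10 + 1 = 101.
  i=3: a_3=4, p_3 = 4*1020 + 101 = 4181, q_3 = 4*101 + 10 = 414.
  i=4: a_4=9, p_4 = 9*4181 + 1020 = 38649, q_4 = 9*414 + 101 = 3827.

10/1, 101/10, 1020/101, 4181/414, 38649/3827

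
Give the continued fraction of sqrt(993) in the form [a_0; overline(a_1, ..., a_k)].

[31; overline(1, 1, 20, 1, 1, 62)]

Write x_i = (sqrt(993) + m_i)/d_i with (m_0, d_0) = (0, 1). a_0 = floor(sqrt(993)) = 31, since 31^2 = 961 <= 993 < 1024 = 32^2.
Iterate m_{i+1} = d_i*a_i - m_i, d_{i+1} = (993 - m_{i+1}^2)/d_i, a_{i+1} = floor((a_0 + m_{i+1})/d_{i+1}):
  m_1 = 1*31 - 0 = 31, d_1 = (993 - 31^2)/1 = 32/1 = 32, a_1 = floor((31 + 31)/32) = 1.
  m_2 = 32*1 - 31 = 1, d_2 = (993 - 1^2)/32 = 992/32 = 31, a_2 = floor((31 + 1)/31) = 1.
  m_3 = 31*1 - 1 = 30, d_3 = (993 - 30^2)/31 = 93/31 = 3, a_3 = floor((31 + 30)/3) = 20.
  m_4 = 3*20 - 30 = 30, d_4 = (993 - 30^2)/3 = 93/3 = 31, a_4 = floor((31 + 30)/31) = 1.
  m_5 = 31*1 - 30 = 1, d_5 = (993 - 1^2)/31 = 992/31 = 32, a_5 = floor((31 + 1)/32) = 1.
  m_6 = 32*1 - 1 = 31, d_6 = (993 - 31^2)/32 = 32/32 = 1, a_6 = floor((31 + 31)/1) = 62.
  m_7 = 1*62 - 31 = 31, d_7 = (993 - 31^2)/1 = 32/1 = 32: (m_7, d_7) = (m_1, d_1) = (31, 32), so from here the quotients repeat a_1, ..., a_6; the period length is 6.
Hence the expansion of sqrt(993) is a_0 = 31 followed by the repeating block 1, 1, 20, 1, 1, 62 (period 6).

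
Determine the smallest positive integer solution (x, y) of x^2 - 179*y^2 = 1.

First expand sqrt(179) as a continued fraction. With x_i = (sqrt(179) + m_i)/d_i and (m_0, d_0) = (0, 1): a_0 = floor(sqrt(179)) = 13, since 13^2 = 169 <= 179 < 196 = 14^2.
Iterate m_{i+1} = d_i*a_i - m_i, d_{i+1} = (179 - m_{i+1}^2)/d_i, a_{i+1} = floor((a_0 + m_{i+1})/d_{i+1}):
  m_1 = 1*13 - 0 = 13, d_1 = (179 - 13^2)/1 = 10/1 = 10, a_1 = floor((13 + 13)/10) = 2.
  m_2 = 10*2 - 13 = 7, d_2 = (179 - 7^2)/10 = 130/10 = 13, a_2 = floor((13 + 7)/13) = 1.
  m_3 = 13*1 - 7 = 6, d_3 = (179 - 6^2)/13 = 143/13 = 11, a_3 = floor((13 + 6)/11) = 1.
  m_4 = 11*1 - 6 = 5, d_4 = (179 - 5^2)/11 = 154/11 = 14, a_4 = floor((13 + 5)/14) = 1.
  m_5 = 14*1 - 5 = 9, d_5 = (179 - 9^2)/14 = 98/14 = 7, a_5 = floor((13 + 9)/7) = 3.
  m_6 = 7*3 - 9 = 12, d_6 = (179 - 12^2)/7 = 35/7 = 5, a_6 = floor((13 + 12)/5) = 5.
  m_7 = 5*5 - 12 = 13, d_7 = (179 - 13^2)/5 = 10/5 = 2, a_7 = floor((13 + 13)/2) = 13.
  m_8 = 2*13 - 13 = 13, d_8 = (179 - 13^2)/2 = 10/2 = 5, a_8 = floor((13 + 13)/5) = 5.
  m_9 = 5*5 - 13 = 12, d_9 = (179 - 12^2)/5 = 35/5 = 7, a_9 = floor((13 + 12)/7) = 3.
  m_10 = 7*3 - 12 = 9, d_10 = (179 - 9^2)/7 = 98/7 = 14, a_10 = floor((13 + 9)/14) = 1.
  m_11 = 14*1 - 9 = 5, d_11 = (179 - 5^2)/14 = 154/14 = 11, a_11 = floor((13 + 5)/11) = 1.
  m_12 = 11*1 - 5 = 6, d_12 = (179 - 6^2)/11 = 143/11 = 13, a_12 = floor((13 + 6)/13) = 1.
  m_13 = 13*1 - 6 = 7, d_13 = (179 - 7^2)/13 = 130/13 = 10, a_13 = floor((13 + 7)/10) = 2.
  m_14 = 10*2 - 7 = 13, d_14 = (179 - 13^2)/10 = 10/10 = 1, a_14 = floor((13 + 13)/1) = 26.
  m_15 = 1*26 - 13 = 13, d_15 = (179 - 13^2)/1 = 10/1 = 10: (m_15, d_15) = (m_1, d_1) = (13, 10), so from here the quotients repeat a_1, ..., a_14; the period length is 14.
So sqrt(179) = [13; (2, 1, 1, 1, 3, 5, 13, 5, 3, 1, 1, 1, 2, 26)] with period length k = 14.
k is even, so the fundamental solution of x^2 - 179y^2 = 1 is (p_{k-1}, q_{k-1}) = (p_13, q_13); compute convergents through index 13.
Convergents (p_i = a_i*p_{i-1} + p_{i-2}, q_i = a_i*q_{i-1} + q_{i-2} with p_{-2}=0, p_{-1}=1, q_{-2}=1, q_{-1}=0):
  i=0: a_0=13, p_0 = 13*1 + 0 = 13, q_0 = 13*0 + 1 = 1.
  i=1: a_1=2, p_1 = 2*13 + 1 = 27, q_1 = 2*1 + 0 = 2.
  i=2: a_2=1, p_2 = 1*27 + 13 = 40, q_2 = 1*2 + 1 = 3.
  i=3: a_3=1, p_3 = 1*40 + 27 = 67, q_3 = 1*3 + 2 = 5.
  i=4: a_4=1, p_4 = 1*67 + 40 = 107, q_4 = 1*5 + 3 = 8.
  i=5: a_5=3, p_5 = 3*107 + 67 = 388, q_5 = 3*8 + 5 = 29.
  i=6: a_6=5, p_6 = 5*388 + 107 = 2047, q_6 = 5*29 + 8 = 153.
  i=7: a_7=13, p_7 = 13*2047 + 388 = 26999, q_7 = 13*153 + 29 = 2018.
  i=8: a_8=5, p_8 = 5*26999 + 2047 = 137042, q_8 = 5*2018 + 153 = 10243.
  i=9: a_9=3, p_9 = 3*137042 + 26999 = 438125, q_9 = 3*10243 + 2018 = 32747.
  i=10: a_10=1, p_10 = 1*438125 + 137042 = 575167, q_10 = 1*32747 + 10243 = 42990.
  i=11: a_11=1, p_11 = 1*575167 + 438125 = 1013292, q_11 = 1*42990 + 32747 = 75737.
  i=12: a_12=1, p_12 = 1*1013292 + 575167 = 1588459, q_12 = 1*75737 + 42990 = 118727.
  i=13: a_13=2, p_13 = 2*1588459 + 1013292 = 4190210, q_13 = 2*118727 + 75737 = 313191.
Check: 4190210^2 - 179*313191^2 = 17557859844100 - 17557859844099 = 1, so (x, y) = (4190210, 313191) solves the equation, and by the theorem it is the least positive solution.

(x, y) = (4190210, 313191)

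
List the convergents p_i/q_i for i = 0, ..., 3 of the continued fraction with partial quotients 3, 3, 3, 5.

3/1, 10/3, 33/10, 175/53

Using the convergent recurrence p_i = a_i*p_{i-1} + p_{i-2}, q_i = a_i*q_{i-1} + q_{i-2} with p_{-2}=0, p_{-1}=1, q_{-2}=1, q_{-1}=0:
  i=0: a_0=3, p_0 = 3*1 + 0 = 3, q_0 = 3*0 + 1 = 1.
  i=1: a_1=3, p_1 = 3*3 + 1 = 10, q_1 = 3*1 + 0 = 3.
  i=2: a_2=3, p_2 = 3*10 + 3 = 33, q_2 = 3*3 + 1 = 10.
  i=3: a_3=5, p_3 = 5*33 + 10 = 175, q_3 = 5*10 + 3 = 53.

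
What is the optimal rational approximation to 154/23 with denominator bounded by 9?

Expand x = 154/23 as a continued fraction with the Euclidean algorithm:
  154 = 6*23 + 16, so a_0 = 6.
  23 = 1*16 + 7, so a_1 = 1.
  16 = 2*7 + 2, so a_2 = 2.
  7 = 3*2 + 1, so a_3 = 3.
  2 = 2*1 + 0, so a_4 = 2.
so x = [6; 1, 2, 3, 2].
Convergents (p_i = a_i*p_{i-1} + p_{i-2}, q_i = a_i*q_{i-1} + q_{i-2} with p_{-2}=0, p_{-1}=1, q_{-2}=1, q_{-1}=0), until the denominator exceeds 9:
  i=0: a_0=6, p_0 = 6*1 + 0 = 6, q_0 = 6*0 + 1 = 1.
  i=1: a_1=1, p_1 = 1*6 + 1 = 7, q_1 = 1*1 + 0 = 1.
  i=2: a_2=2, p_2 = 2*7 + 6 = 20, q_2 = 2*1 + 1 = 3.
  i=3: a_3=3, p_3 = 3*20 + 7 = 67, q_3 = 3*3 + 1 = 10.
q_3 = 10 > 9, so the last convergent with denominator <= 9 is p_2/q_2 = 20/3.
The closest fraction with denominator <= 9 is either p_2/q_2 or the intermediate fraction (k*p_2 + p_1)/(k*q_2 + q_1) with the largest k >= 1 whose denominator stays <= 9; these approach x as k grows, and every other convergent or intermediate fraction in range is farther away.
Largest k: floor((9 - q_1)/q_2) = floor((9 - 1)/3) = 2.
That gives (2*20 + 7)/(2*3 + 1) = 47/7.
Compare the errors: |x - 20/3| = |154*3 - 20*23|/(23*3) = 2/69, and |x - 47/7| = |154*7 - 47*23|/(23*7) = 3/161.
Cross-multiplying, 3*69 = 207 < 322 = 2*161, so 3/161 is smaller: the intermediate fraction 47/7 is closer to x than 20/3.

47/7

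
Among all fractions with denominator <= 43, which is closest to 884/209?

148/35

Expand x = 884/209 as a continued fraction with the Euclidean algorithm:
  884 = 4*209 + 48, so a_0 = 4.
  209 = 4*48 + 17, so a_1 = 4.
  48 = 2*17 + 14, so a_2 = 2.
  17 = 1*14 + 3, so a_3 = 1.
  14 = 4*3 + 2, so a_4 = 4.
  3 = 1*2 + 1, so a_5 = 1.
  2 = 2*1 + 0, so a_6 = 2.
so x = [4; 4, 2, 1, 4, 1, 2].
Convergents (p_i = a_i*p_{i-1} + p_{i-2}, q_i = a_i*q_{i-1} + q_{i-2} with p_{-2}=0, p_{-1}=1, q_{-2}=1, q_{-1}=0), until the denominator exceeds 43:
  i=0: a_0=4, p_0 = 4*1 + 0 = 4, q_0 = 4*0 + 1 = 1.
  i=1: a_1=4, p_1 = 4*4 + 1 = 17, q_1 = 4*1 + 0 = 4.
  i=2: a_2=2, p_2 = 2*17 + 4 = 38, q_2 = 2*4 + 1 = 9.
  i=3: a_3=1, p_3 = 1*38 + 17 = 55, q_3 = 1*9 + 4 = 13.
  i=4: a_4=4, p_4 = 4*55 + 38 = 258, q_4 = 4*13 + 9 = 61.
q_4 = 61 > 43, so the last convergent with denominator <= 43 is p_3/q_3 = 55/13.
The closest fraction with denominator <= 43 is either p_3/q_3 or the intermediate fraction (k*p_3 + p_2)/(k*q_3 + q_2) with the largest k >= 1 whose denominator stays <= 43; these approach x as k grows, and every other convergent or intermediate fraction in range is farther away.
Largest k: floor((43 - q_2)/q_3) = floor((43 - 9)/13) = 2.
That gives (2*55 + 38)/(2*13 + 9) = 148/35.
Compare the errors: |x - 55/13| = |884*13 - 55*209|/(209*13) = 3/2717, and |x - 148/35| = |884*35 - 148*209|/(209*35) = 8/7315.
Cross-multiplying, 8*2717 = 21736 < 21945 = 3*7315, so 8/7315 is smaller: the intermediate fraction 148/35 is closer to x than 55/13.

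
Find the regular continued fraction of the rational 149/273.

[0; 1, 1, 4, 1, 24]

Run the Euclidean algorithm on 149 and 273; the successive quotients are the partial quotients a_0, a_1, ... (each step inverts the fractional part left over by the previous one):
  149 = 0*273 + 149, so a_0 = 0.
  273 = 1*149 + 124, so a_1 = 1.
  149 = 1*124 + 25, so a_2 = 1.
  124 = 4*25 + 24, so a_3 = 4.
  25 = 1*24 + 1, so a_4 = 1.
  24 = 24*1 + 0, so a_5 = 24.
The remainder reaches 0 after 6 divisions, so the expansion has 6 partial quotients, read off in order.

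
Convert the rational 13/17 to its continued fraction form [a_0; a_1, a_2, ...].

Run the Euclidean algorithm on 13 and 17; the successive quotients are the partial quotients a_0, a_1, ... (each step inverts the fractional part left over by the previous one):
  13 = 0*17 + 13, so a_0 = 0.
  17 = 1*13 + 4, so a_1 = 1.
  13 = 3*4 + 1, so a_2 = 3.
  4 = 4*1 + 0, so a_3 = 4.
The remainder reaches 0 after 4 divisions, so the expansion has 4 partial quotients, read off in order.

[0; 1, 3, 4]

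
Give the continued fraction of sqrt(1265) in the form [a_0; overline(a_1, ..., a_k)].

[35; overline(1, 1, 3, 4, 6, 4, 3, 1, 1, 70)]

Write x_i = (sqrt(1265) + m_i)/d_i with (m_0, d_0) = (0, 1). a_0 = floor(sqrt(1265)) = 35, since 35^2 = 1225 <= 1265 < 1296 = 36^2.
Iterate m_{i+1} = d_i*a_i - m_i, d_{i+1} = (1265 - m_{i+1}^2)/d_i, a_{i+1} = floor((a_0 + m_{i+1})/d_{i+1}):
  m_1 = 1*35 - 0 = 35, d_1 = (1265 - 35^2)/1 = 40/1 = 40, a_1 = floor((35 + 35)/40) = 1.
  m_2 = 40*1 - 35 = 5, d_2 = (1265 - 5^2)/40 = 1240/40 = 31, a_2 = floor((35 + 5)/31) = 1.
  m_3 = 31*1 - 5 = 26, d_3 = (1265 - 26^2)/31 = 589/31 = 19, a_3 = floor((35 + 26)/19) = 3.
  m_4 = 19*3 - 26 = 31, d_4 = (1265 - 31^2)/19 = 304/19 = 16, a_4 = floor((35 + 31)/16) = 4.
  m_5 = 16*4 - 31 = 33, d_5 = (1265 - 33^2)/16 = 176/16 = 11, a_5 = floor((35 + 33)/11) = 6.
  m_6 = 11*6 - 33 = 33, d_6 = (1265 - 33^2)/11 = 176/11 = 16, a_6 = floor((35 + 33)/16) = 4.
  m_7 = 16*4 - 33 = 31, d_7 = (1265 - 31^2)/16 = 304/16 = 19, a_7 = floor((35 + 31)/19) = 3.
  m_8 = 19*3 - 31 = 26, d_8 = (1265 - 26^2)/19 = 589/19 = 31, a_8 = floor((35 + 26)/31) = 1.
  m_9 = 31*1 - 26 = 5, d_9 = (1265 - 5^2)/31 = 1240/31 = 40, a_9 = floor((35 + 5)/40) = 1.
  m_10 = 40*1 - 5 = 35, d_10 = (1265 - 35^2)/40 = 40/40 = 1, a_10 = floor((35 + 35)/1) = 70.
  m_11 = 1*70 - 35 = 35, d_11 = (1265 - 35^2)/1 = 40/1 = 40: (m_11, d_11) = (m_1, d_1) = (35, 40), so from here the quotients repeat a_1, ..., a_10; the period length is 10.
Hence the expansion of sqrt(1265) is a_0 = 35 followed by the repeating block 1, 1, 3, 4, 6, 4, 3, 1, 1, 70 (period 10).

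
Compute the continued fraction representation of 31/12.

Run the Euclidean algorithm on 31 and 12; the successive quotients are the partial quotients a_0, a_1, ... (each step inverts the fractional part left over by the previous one):
  31 = 2*12 + 7, so a_0 = 2.
  12 = 1*7 + 5, so a_1 = 1.
  7 = 1*5 + 2, so a_2 = 1.
  5 = 2*2 + 1, so a_3 = 2.
  2 = 2*1 + 0, so a_4 = 2.
The remainder reaches 0 after 5 divisions, so the expansion has 5 partial quotients, read off in order.

[2; 1, 1, 2, 2]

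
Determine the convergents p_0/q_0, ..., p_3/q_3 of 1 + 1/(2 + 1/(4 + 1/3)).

1/1, 3/2, 13/9, 42/29

Using the convergent recurrence p_i = a_i*p_{i-1} + p_{i-2}, q_i = a_i*q_{i-1} + q_{i-2} with p_{-2}=0, p_{-1}=1, q_{-2}=1, q_{-1}=0:
  i=0: a_0=1, p_0 = 1*1 + 0 = 1, q_0 = 1*0 + 1 = 1.
  i=1: a_1=2, p_1 = 2*1 + 1 = 3, q_1 = 2*1 + 0 = 2.
  i=2: a_2=4, p_2 = 4*3 + 1 = 13, q_2 = 4*2 + 1 = 9.
  i=3: a_3=3, p_3 = 3*13 + 3 = 42, q_3 = 3*9 + 2 = 29.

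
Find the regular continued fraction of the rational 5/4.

[1; 4]

Run the Euclidean algorithm on 5 and 4; the successive quotients are the partial quotients a_0, a_1, ... (each step inverts the fractional part left over by the previous one):
  5 = 1*4 + 1, so a_0 = 1.
  4 = 4*1 + 0, so a_1 = 4.
The remainder reaches 0 after 2 divisions, so the expansion has 2 partial quotients, read off in order.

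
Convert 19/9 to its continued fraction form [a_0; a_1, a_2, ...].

[2; 9]

Run the Euclidean algorithm on 19 and 9; the successive quotients are the partial quotients a_0, a_1, ... (each step inverts the fractional part left over by the previous one):
  19 = 2*9 + 1, so a_0 = 2.
  9 = 9*1 + 0, so a_1 = 9.
The remainder reaches 0 after 2 divisions, so the expansion has 2 partial quotients, read off in order.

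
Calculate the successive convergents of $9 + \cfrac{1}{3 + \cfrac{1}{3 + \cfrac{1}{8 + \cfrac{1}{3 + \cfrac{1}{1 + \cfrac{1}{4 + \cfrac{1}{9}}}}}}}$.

9/1, 28/3, 93/10, 772/83, 2409/259, 3181/342, 15133/1627, 139378/14985

Using the convergent recurrence p_i = a_i*p_{i-1} + p_{i-2}, q_i = a_i*q_{i-1} + q_{i-2} with p_{-2}=0, p_{-1}=1, q_{-2}=1, q_{-1}=0:
  i=0: a_0=9, p_0 = 9*1 + 0 = 9, q_0 = 9*0 + 1 = 1.
  i=1: a_1=3, p_1 = 3*9 + 1 = 28, q_1 = 3*1 + 0 = 3.
  i=2: a_2=3, p_2 = 3*28 + 9 = 93, q_2 = 3*3 + 1 = 10.
  i=3: a_3=8, p_3 = 8*93 + 28 = 772, q_3 = 8*10 + 3 = 83.
  i=4: a_4=3, p_4 = 3*772 + 93 = 2409, q_4 = 3*83 + 10 = 259.
  i=5: a_5=1, p_5 = 1*2409 + 772 = 3181, q_5 = 1*259 + 83 = 342.
  i=6: a_6=4, p_6 = 4*3181 + 2409 = 15133, q_6 = 4*342 + 259 = 1627.
  i=7: a_7=9, p_7 = 9*15133 + 3181 = 139378, q_7 = 9*1627 + 342 = 14985.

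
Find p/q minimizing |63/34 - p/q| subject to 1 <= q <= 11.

13/7

Expand x = 63/34 as a continued fraction with the Euclidean algorithm:
  63 = 1*34 + 29, so a_0 = 1.
  34 = 1*29 + 5, so a_1 = 1.
  29 = 5*5 + 4, so a_2 = 5.
  5 = 1*4 + 1, so a_3 = 1.
  4 = 4*1 + 0, so a_4 = 4.
so x = [1; 1, 5, 1, 4].
Convergents (p_i = a_i*p_{i-1} + p_{i-2}, q_i = a_i*q_{i-1} + q_{i-2} with p_{-2}=0, p_{-1}=1, q_{-2}=1, q_{-1}=0), until the denominator exceeds 11:
  i=0: a_0=1, p_0 = 1*1 + 0 = 1, q_0 = 1*0 + 1 = 1.
  i=1: a_1=1, p_1 = 1*1 + 1 = 2, q_1 = 1*1 + 0 = 1.
  i=2: a_2=5, p_2 = 5*2 + 1 = 11, q_2 = 5*1 + 1 = 6.
  i=3: a_3=1, p_3 = 1*11 + 2 = 13, q_3 = 1*6 + 1 = 7.
  i=4: a_4=4, p_4 = 4*13 + 11 = 63, q_4 = 4*7 + 6 = 34.
q_4 = 34 > 11, so the last convergent with denominator <= 11 is p_3/q_3 = 13/7.
The closest fraction with denominator <= 11 is either p_3/q_3 or the intermediate fraction (k*p_3 + p_2)/(k*q_3 + q_2) with the largest k >= 1 whose denominator stays <= 11; these approach x as k grows, and every other convergent or intermediate fraction in range is farther away.
Largest k: floor((11 - q_2)/q_3) = floor((11 - 6)/7) = 0.
Since k = 0, no intermediate fraction beyond p_3/q_3 has denominator <= 11, so the convergent 13/7 is the closest (its error is |63*7 - 13*34|/(34*7) = 1/238).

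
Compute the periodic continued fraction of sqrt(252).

[15; (1, 6, 1, 30)]

Write x_i = (sqrt(252) + m_i)/d_i with (m_0, d_0) = (0, 1). a_0 = floor(sqrt(252)) = 15, since 15^2 = 225 <= 252 < 256 = 16^2.
Iterate m_{i+1} = d_i*a_i - m_i, d_{i+1} = (252 - m_{i+1}^2)/d_i, a_{i+1} = floor((a_0 + m_{i+1})/d_{i+1}):
  m_1 = 1*15 - 0 = 15, d_1 = (252 - 15^2)/1 = 27/1 = 27, a_1 = floor((15 + 15)/27) = 1.
  m_2 = 27*1 - 15 = 12, d_2 = (252 - 12^2)/27 = 108/27 = 4, a_2 = floor((15 + 12)/4) = 6.
  m_3 = 4*6 - 12 = 12, d_3 = (252 - 12^2)/4 = 108/4 = 27, a_3 = floor((15 + 12)/27) = 1.
  m_4 = 27*1 - 12 = 15, d_4 = (252 - 15^2)/27 = 27/27 = 1, a_4 = floor((15 + 15)/1) = 30.
  m_5 = 1*30 - 15 = 15, d_5 = (252 - 15^2)/1 = 27/1 = 27: (m_5, d_5) = (m_1, d_1) = (15, 27), so from here the quotients repeat a_1, ..., a_4; the period length is 4.
Hence the expansion of sqrt(252) is a_0 = 15 followed by the repeating block 1, 6, 1, 30 (period 4).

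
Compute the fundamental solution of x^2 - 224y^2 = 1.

(x, y) = (15, 1)

First expand sqrt(224) as a continued fraction. With x_i = (sqrt(224) + m_i)/d_i and (m_0, d_0) = (0, 1): a_0 = floor(sqrt(224)) = 14, since 14^2 = 196 <= 224 < 225 = 15^2.
Iterate m_{i+1} = d_i*a_i - m_i, d_{i+1} = (224 - m_{i+1}^2)/d_i, a_{i+1} = floor((a_0 + m_{i+1})/d_{i+1}):
  m_1 = 1*14 - 0 = 14, d_1 = (224 - 14^2)/1 = 28/1 = 28, a_1 = floor((14 + 14)/28) = 1.
  m_2 = 28*1 - 14 = 14, d_2 = (224 - 14^2)/28 = 28/28 = 1, a_2 = floor((14 + 14)/1) = 28.
  m_3 = 1*28 - 14 = 14, d_3 = (224 - 14^2)/1 = 28/1 = 28: (m_3, d_3) = (m_1, d_1) = (14, 28), so from here the quotients repeat a_1, a_2; the period length is 2.
So sqrt(224) = [14; (1, 28)] with period length k = 2.
k is even, so the fundamental solution of x^2 - 224y^2 = 1 is (p_{k-1}, q_{k-1}) = (p_1, q_1); compute convergents through index 1.
Convergents (p_i = a_i*p_{i-1} + p_{i-2}, q_i = a_i*q_{i-1} + q_{i-2} with p_{-2}=0, p_{-1}=1, q_{-2}=1, q_{-1}=0):
  i=0: a_0=14, p_0 = 14*1 + 0 = 14, q_0 = 14*0 + 1 = 1.
  i=1: a_1=1, p_1 = 1*14 + 1 = 15, q_1 = 1*1 + 0 = 1.
Check: 15^2 - 224*1^2 = 225 - 224 = 1, so (x, y) = (15, 1) solves the equation, and by the theorem it is the least positive solution.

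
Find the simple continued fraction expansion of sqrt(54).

Write x_i = (sqrt(54) + m_i)/d_i with (m_0, d_0) = (0, 1). a_0 = floor(sqrt(54)) = 7, since 7^2 = 49 <= 54 < 64 = 8^2.
Iterate m_{i+1} = d_i*a_i - m_i, d_{i+1} = (54 - m_{i+1}^2)/d_i, a_{i+1} = floor((a_0 + m_{i+1})/d_{i+1}):
  m_1 = 1*7 - 0 = 7, d_1 = (54 - 7^2)/1 = 5/1 = 5, a_1 = floor((7 + 7)/5) = 2.
  m_2 = 5*2 - 7 = 3, d_2 = (54 - 3^2)/5 = 45/5 = 9, a_2 = floor((7 + 3)/9) = 1.
  m_3 = 9*1 - 3 = 6, d_3 = (54 - 6^2)/9 = 18/9 = 2, a_3 = floor((7 + 6)/2) = 6.
  m_4 = 2*6 - 6 = 6, d_4 = (54 - 6^2)/2 = 18/2 = 9, a_4 = floor((7 + 6)/9) = 1.
  m_5 = 9*1 - 6 = 3, d_5 = (54 - 3^2)/9 = 45/9 = 5, a_5 = floor((7 + 3)/5) = 2.
  m_6 = 5*2 - 3 = 7, d_6 = (54 - 7^2)/5 = 5/5 = 1, a_6 = floor((7 + 7)/1) = 14.
  m_7 = 1*14 - 7 = 7, d_7 = (54 - 7^2)/1 = 5/1 = 5: (m_7, d_7) = (m_1, d_1) = (7, 5), so from here the quotients repeat a_1, ..., a_6; the period length is 6.
Hence the expansion of sqrt(54) is a_0 = 7 followed by the repeating block 2, 1, 6, 1, 2, 14 (period 6).

[7; (2, 1, 6, 1, 2, 14)]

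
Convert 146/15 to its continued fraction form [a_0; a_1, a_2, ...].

[9; 1, 2, 1, 3]

Run the Euclidean algorithm on 146 and 15; the successive quotients are the partial quotients a_0, a_1, ... (each step inverts the fractional part left over by the previous one):
  146 = 9*15 + 11, so a_0 = 9.
  15 = 1*11 + 4, so a_1 = 1.
  11 = 2*4 + 3, so a_2 = 2.
  4 = 1*3 + 1, so a_3 = 1.
  3 = 3*1 + 0, so a_4 = 3.
The remainder reaches 0 after 5 divisions, so the expansion has 5 partial quotients, read off in order.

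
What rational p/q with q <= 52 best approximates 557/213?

34/13

Expand x = 557/213 as a continued fraction with the Euclidean algorithm:
  557 = 2*213 + 131, so a_0 = 2.
  213 = 1*131 + 82, so a_1 = 1.
  131 = 1*82 + 49, so a_2 = 1.
  82 = 1*49 + 33, so a_3 = 1.
  49 = 1*33 + 16, so a_4 = 1.
  33 = 2*16 + 1, so a_5 = 2.
  16 = 16*1 + 0, so a_6 = 16.
so x = [2; 1, 1, 1, 1, 2, 16].
Convergents (p_i = a_i*p_{i-1} + p_{i-2}, q_i = a_i*q_{i-1} + q_{i-2} with p_{-2}=0, p_{-1}=1, q_{-2}=1, q_{-1}=0), until the denominator exceeds 52:
  i=0: a_0=2, p_0 = 2*1 + 0 = 2, q_0 = 2*0 + 1 = 1.
  i=1: a_1=1, p_1 = 1*2 + 1 = 3, q_1 = 1*1 + 0 = 1.
  i=2: a_2=1, p_2 = 1*3 + 2 = 5, q_2 = 1*1 + 1 = 2.
  i=3: a_3=1, p_3 = 1*5 + 3 = 8, q_3 = 1*2 + 1 = 3.
  i=4: a_4=1, p_4 = 1*8 + 5 = 13, q_4 = 1*3 + 2 = 5.
  i=5: a_5=2, p_5 = 2*13 + 8 = 34, q_5 = 2*5 + 3 = 13.
  i=6: a_6=16, p_6 = 16*34 + 13 = 557, q_6 = 16*13 + 5 = 213.
q_6 = 213 > 52, so the last convergent with denominator <= 52 is p_5/q_5 = 34/13.
The closest fraction with denominator <= 52 is either p_5/q_5 or the intermediate fraction (k*p_5 + p_4)/(k*q_5 + q_4) with the largest k >= 1 whose denominator stays <= 52; these approach x as k grows, and every other convergent or intermediate fraction in range is farther away.
Largest k: floor((52 - q_4)/q_5) = floor((52 - 5)/13) = 3.
That gives (3*34 + 13)/(3*13 + 5) = 115/44.
Compare the errors: |x - 34/13| = |557*13 - 34*213|/(213*13) = 1/2769, and |x - 115/44| = |557*44 - 115*213|/(213*44) = 13/9372.
Cross-multiplying, 1*9372 = 9372 < 35997 = 13*2769, so 1/2769 is smaller: the convergent 34/13 is closer to x than 115/44.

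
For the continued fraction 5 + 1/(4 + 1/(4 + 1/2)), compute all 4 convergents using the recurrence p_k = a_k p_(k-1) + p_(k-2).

5/1, 21/4, 89/17, 199/38

Using the convergent recurrence p_i = a_i*p_{i-1} + p_{i-2}, q_i = a_i*q_{i-1} + q_{i-2} with p_{-2}=0, p_{-1}=1, q_{-2}=1, q_{-1}=0:
  i=0: a_0=5, p_0 = 5*1 + 0 = 5, q_0 = 5*0 + 1 = 1.
  i=1: a_1=4, p_1 = 4*5 + 1 = 21, q_1 = 4*1 + 0 = 4.
  i=2: a_2=4, p_2 = 4*21 + 5 = 89, q_2 = 4*4 + 1 = 17.
  i=3: a_3=2, p_3 = 2*89 + 21 = 199, q_3 = 2*17 + 4 = 38.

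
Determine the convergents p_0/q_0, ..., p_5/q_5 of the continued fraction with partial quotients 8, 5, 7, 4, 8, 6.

Using the convergent recurrence p_i = a_i*p_{i-1} + p_{i-2}, q_i = a_i*q_{i-1} + q_{i-2} with p_{-2}=0, p_{-1}=1, q_{-2}=1, q_{-1}=0:
  i=0: a_0=8, p_0 = 8*1 + 0 = 8, q_0 = 8*0 + 1 = 1.
  i=1: a_1=5, p_1 = 5*8 + 1 = 41, q_1 = 5*1 + 0 = 5.
  i=2: a_2=7, p_2 = 7*41 + 8 = 295, q_2 = 7*5 + 1 = 36.
  i=3: a_3=4, p_3 = 4*295 + 41 = 1221, q_3 = 4*36 + 5 = 149.
  i=4: a_4=8, p_4 = 8*1221 + 295 = 10063, q_4 = 8*149 + 36 = 1228.
  i=5: a_5=6, p_5 = 6*10063 + 1221 = 61599, q_5 = 6*1228 + 149 = 7517.

8/1, 41/5, 295/36, 1221/149, 10063/1228, 61599/7517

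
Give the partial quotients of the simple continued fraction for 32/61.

[0; 1, 1, 9, 1, 2]

Run the Euclidean algorithm on 32 and 61; the successive quotients are the partial quotients a_0, a_1, ... (each step inverts the fractional part left over by the previous one):
  32 = 0*61 + 32, so a_0 = 0.
  61 = 1*32 + 29, so a_1 = 1.
  32 = 1*29 + 3, so a_2 = 1.
  29 = 9*3 + 2, so a_3 = 9.
  3 = 1*2 + 1, so a_4 = 1.
  2 = 2*1 + 0, so a_5 = 2.
The remainder reaches 0 after 6 divisions, so the expansion has 6 partial quotients, read off in order.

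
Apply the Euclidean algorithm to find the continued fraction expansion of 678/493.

[1; 2, 1, 1, 1, 61]

Run the Euclidean algorithm on 678 and 493; the successive quotients are the partial quotients a_0, a_1, ... (each step inverts the fractional part left over by the previous one):
  678 = 1*493 + 185, so a_0 = 1.
  493 = 2*185 + 123, so a_1 = 2.
  185 = 1*123 + 62, so a_2 = 1.
  123 = 1*62 + 61, so a_3 = 1.
  62 = 1*61 + 1, so a_4 = 1.
  61 = 61*1 + 0, so a_5 = 61.
The remainder reaches 0 after 6 divisions, so the expansion has 6 partial quotients, read off in order.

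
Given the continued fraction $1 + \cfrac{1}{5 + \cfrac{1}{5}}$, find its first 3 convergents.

Using the convergent recurrence p_i = a_i*p_{i-1} + p_{i-2}, q_i = a_i*q_{i-1} + q_{i-2} with p_{-2}=0, p_{-1}=1, q_{-2}=1, q_{-1}=0:
  i=0: a_0=1, p_0 = 1*1 + 0 = 1, q_0 = 1*0 + 1 = 1.
  i=1: a_1=5, p_1 = 5*1 + 1 = 6, q_1 = 5*1 + 0 = 5.
  i=2: a_2=5, p_2 = 5*6 + 1 = 31, q_2 = 5*5 + 1 = 26.

1/1, 6/5, 31/26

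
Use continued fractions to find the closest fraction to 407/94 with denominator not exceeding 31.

Expand x = 407/94 as a continued fraction with the Euclidean algorithm:
  407 = 4*94 + 31, so a_0 = 4.
  94 = 3*31 + 1, so a_1 = 3.
  31 = 31*1 + 0, so a_2 = 31.
so x = [4; 3, 31].
Convergents (p_i = a_i*p_{i-1} + p_{i-2}, q_i = a_i*q_{i-1} + q_{i-2} with p_{-2}=0, p_{-1}=1, q_{-2}=1, q_{-1}=0), until the denominator exceeds 31:
  i=0: a_0=4, p_0 = 4*1 + 0 = 4, q_0 = 4*0 + 1 = 1.
  i=1: a_1=3, p_1 = 3*4 + 1 = 13, q_1 = 3*1 + 0 = 3.
  i=2: a_2=31, p_2 = 31*13 + 4 = 407, q_2 = 31*3 + 1 = 94.
q_2 = 94 > 31, so the last convergent with denominator <= 31 is p_1/q_1 = 13/3.
The closest fraction with denominator <= 31 is either p_1/q_1 or the intermediate fraction (k*p_1 + p_0)/(k*q_1 + q_0) with the largest k >= 1 whose denominator stays <= 31; these approach x as k grows, and every other convergent or intermediate fraction in range is farther away.
Largest k: floor((31 - q_0)/q_1) = floor((31 - 1)/3) = 10.
That gives (10*13 + 4)/(10*3 + 1) = 134/31.
Compare the errors: |x - 13/3| = |407*3 - 13*94|/(94*3) = 1/282, and |x - 134/31| = |407*31 - 134*94|/(94*31) = 21/2914.
Cross-multiplying, 1*2914 = 2914 < 5922 = 21*282, so 1/282 is smaller: the convergent 13/3 is closer to x than 134/31.

13/3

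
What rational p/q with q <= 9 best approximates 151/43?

7/2

Expand x = 151/43 as a continued fraction with the Euclidean algorithm:
  151 = 3*43 + 22, so a_0 = 3.
  43 = 1*22 + 21, so a_1 = 1.
  22 = 1*21 + 1, so a_2 = 1.
  21 = 21*1 + 0, so a_3 = 21.
so x = [3; 1, 1, 21].
Convergents (p_i = a_i*p_{i-1} + p_{i-2}, q_i = a_i*q_{i-1} + q_{i-2} with p_{-2}=0, p_{-1}=1, q_{-2}=1, q_{-1}=0), until the denominator exceeds 9:
  i=0: a_0=3, p_0 = 3*1 + 0 = 3, q_0 = 3*0 + 1 = 1.
  i=1: a_1=1, p_1 = 1*3 + 1 = 4, q_1 = 1*1 + 0 = 1.
  i=2: a_2=1, p_2 = 1*4 + 3 = 7, q_2 = 1*1 + 1 = 2.
  i=3: a_3=21, p_3 = 21*7 + 4 = 151, q_3 = 21*2 + 1 = 43.
q_3 = 43 > 9, so the last convergent with denominator <= 9 is p_2/q_2 = 7/2.
The closest fraction with denominator <= 9 is either p_2/q_2 or the intermediate fraction (k*p_2 + p_1)/(k*q_2 + q_1) with the largest k >= 1 whose denominator stays <= 9; these approach x as k grows, and every other convergent or intermediate fraction in range is farther away.
Largest k: floor((9 - q_1)/q_2) = floor((9 - 1)/2) = 4.
That gives (4*7 + 4)/(4*2 + 1) = 32/9.
Compare the errors: |x - 7/2| = |151*2 - 7*43|/(43*2) = 1/86, and |x - 32/9| = |151*9 - 32*43|/(43*9) = 17/387.
Cross-multiplying, 1*387 = 387 < 1462 = 17*86, so 1/86 is smaller: the convergent 7/2 is closer to x than 32/9.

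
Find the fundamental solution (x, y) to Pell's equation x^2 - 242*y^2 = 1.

(x, y) = (19601, 1260)

First expand sqrt(242) as a continued fraction. With x_i = (sqrt(242) + m_i)/d_i and (m_0, d_0) = (0, 1): a_0 = floor(sqrt(242)) = 15, since 15^2 = 225 <= 242 < 256 = 16^2.
Iterate m_{i+1} = d_i*a_i - m_i, d_{i+1} = (242 - m_{i+1}^2)/d_i, a_{i+1} = floor((a_0 + m_{i+1})/d_{i+1}):
  m_1 = 1*15 - 0 = 15, d_1 = (242 - 15^2)/1 = 17/1 = 17, a_1 = floor((15 + 15)/17) = 1.
  m_2 = 17*1 - 15 = 2, d_2 = (242 - 2^2)/17 = 238/17 = 14, a_2 = floor((15 + 2)/14) = 1.
  m_3 = 14*1 - 2 = 12, d_3 = (242 - 12^2)/14 = 98/14 = 7, a_3 = floor((15 + 12)/7) = 3.
  m_4 = 7*3 - 12 = 9, d_4 = (242 - 9^2)/7 = 161/7 = 23, a_4 = floor((15 + 9)/23) = 1.
  m_5 = 23*1 - 9 = 14, d_5 = (242 - 14^2)/23 = 46/23 = 2, a_5 = floor((15 + 14)/2) = 14.
  m_6 = 2*14 - 14 = 14, d_6 = (242 - 14^2)/2 = 46/2 = 23, a_6 = floor((15 + 14)/23) = 1.
  m_7 = 23*1 - 14 = 9, d_7 = (242 - 9^2)/23 = 161/23 = 7, a_7 = floor((15 + 9)/7) = 3.
  m_8 = 7*3 - 9 = 12, d_8 = (242 - 12^2)/7 = 98/7 = 14, a_8 = floor((15 + 12)/14) = 1.
  m_9 = 14*1 - 12 = 2, d_9 = (242 - 2^2)/14 = 238/14 = 17, a_9 = floor((15 + 2)/17) = 1.
  m_10 = 17*1 - 2 = 15, d_10 = (242 - 15^2)/17 = 17/17 = 1, a_10 = floor((15 + 15)/1) = 30.
  m_11 = 1*30 - 15 = 15, d_11 = (242 - 15^2)/1 = 17/1 = 17: (m_11, d_11) = (m_1, d_1) = (15, 17), so from here the quotients repeat a_1, ..., a_10; the period length is 10.
So sqrt(242) = [15; (1, 1, 3, 1, 14, 1, 3, 1, 1, 30)] with period length k = 10.
k is even, so the fundamental solution of x^2 - 242y^2 = 1 is (p_{k-1}, q_{k-1}) = (p_9, q_9); compute convergents through index 9.
Convergents (p_i = a_i*p_{i-1} + p_{i-2}, q_i = a_i*q_{i-1} + q_{i-2} with p_{-2}=0, p_{-1}=1, q_{-2}=1, q_{-1}=0):
  i=0: a_0=15, p_0 = 15*1 + 0 = 15, q_0 = 15*0 + 1 = 1.
  i=1: a_1=1, p_1 = 1*15 + 1 = 16, q_1 = 1*1 + 0 = 1.
  i=2: a_2=1, p_2 = 1*16 + 15 = 31, q_2 = 1*1 + 1 = 2.
  i=3: a_3=3, p_3 = 3*31 + 16 = 109, q_3 = 3*2 + 1 = 7.
  i=4: a_4=1, p_4 = 1*109 + 31 = 140, q_4 = 1*7 + 2 = 9.
  i=5: a_5=14, p_5 = 14*140 + 109 = 2069, q_5 = 14*9 + 7 = 133.
  i=6: a_6=1, p_6 = 1*2069 + 140 = 2209, q_6 = 1*133 + 9 = 142.
  i=7: a_7=3, p_7 = 3*2209 + 2069 = 8696, q_7 = 3*142 + 133 = 559.
  i=8: a_8=1, p_8 = 1*8696 + 2209 = 10905, q_8 = 1*559 + 142 = 701.
  i=9: a_9=1, p_9 = 1*10905 + 8696 = 19601, q_9 = 1*701 + 559 = 1260.
Check: 19601^2 - 242*1260^2 = 384199201 - 384199200 = 1, so (x, y) = (19601, 1260) solves the equation, and by the theorem it is the least positive solution.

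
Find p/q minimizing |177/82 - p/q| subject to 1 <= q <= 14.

Expand x = 177/82 as a continued fraction with the Euclidean algorithm:
  177 = 2*82 + 13, so a_0 = 2.
  82 = 6*13 + 4, so a_1 = 6.
  13 = 3*4 + 1, so a_2 = 3.
  4 = 4*1 + 0, so a_3 = 4.
so x = [2; 6, 3, 4].
Convergents (p_i = a_i*p_{i-1} + p_{i-2}, q_i = a_i*q_{i-1} + q_{i-2} with p_{-2}=0, p_{-1}=1, q_{-2}=1, q_{-1}=0), until the denominator exceeds 14:
  i=0: a_0=2, p_0 = 2*1 + 0 = 2, q_0 = 2*0 + 1 = 1.
  i=1: a_1=6, p_1 = 6*2 + 1 = 13, q_1 = 6*1 + 0 = 6.
  i=2: a_2=3, p_2 = 3*13 + 2 = 41, q_2 = 3*6 + 1 = 19.
q_2 = 19 > 14, so the last convergent with denominator <= 14 is p_1/q_1 = 13/6.
The closest fraction with denominator <= 14 is either p_1/q_1 or the intermediate fraction (k*p_1 + p_0)/(k*q_1 + q_0) with the largest k >= 1 whose denominator stays <= 14; these approach x as k grows, and every other convergent or intermediate fraction in range is farther away.
Largest k: floor((14 - q_0)/q_1) = floor((14 - 1)/6) = 2.
That gives (2*13 + 2)/(2*6 + 1) = 28/13.
Compare the errors: |x - 13/6| = |177*6 - 13*82|/(82*6) = 4/492, and |x - 28/13| = |177*13 - 28*82|/(82*13) = 5/1066.
Cross-multiplying, 5*492 = 2460 < 4264 = 4*1066, so 5/1066 is smaller: the intermediate fraction 28/13 is closer to x than 13/6.

28/13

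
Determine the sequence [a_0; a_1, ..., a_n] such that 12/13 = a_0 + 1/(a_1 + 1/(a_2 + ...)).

Run the Euclidean algorithm on 12 and 13; the successive quotients are the partial quotients a_0, a_1, ... (each step inverts the fractional part left over by the previous one):
  12 = 0*13 + 12, so a_0 = 0.
  13 = 1*12 + 1, so a_1 = 1.
  12 = 12*1 + 0, so a_2 = 12.
The remainder reaches 0 after 3 divisions, so the expansion has 3 partial quotients, read off in order.

[0; 1, 12]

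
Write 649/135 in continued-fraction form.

Run the Euclidean algorithm on 649 and 135; the successive quotients are the partial quotients a_0, a_1, ... (each step inverts the fractional part left over by the previous one):
  649 = 4*135 + 109, so a_0 = 4.
  135 = 1*109 + 26, so a_1 = 1.
  109 = 4*26 + 5, so a_2 = 4.
  26 = 5*5 + 1, so a_3 = 5.
  5 = 5*1 + 0, so a_4 = 5.
The remainder reaches 0 after 5 divisions, so the expansion has 5 partial quotients, read off in order.

[4; 1, 4, 5, 5]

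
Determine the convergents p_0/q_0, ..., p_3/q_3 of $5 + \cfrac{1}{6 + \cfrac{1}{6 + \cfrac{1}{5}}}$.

Using the convergent recurrence p_i = a_i*p_{i-1} + p_{i-2}, q_i = a_i*q_{i-1} + q_{i-2} with p_{-2}=0, p_{-1}=1, q_{-2}=1, q_{-1}=0:
  i=0: a_0=5, p_0 = 5*1 + 0 = 5, q_0 = 5*0 + 1 = 1.
  i=1: a_1=6, p_1 = 6*5 + 1 = 31, q_1 = 6*1 + 0 = 6.
  i=2: a_2=6, p_2 = 6*31 + 5 = 191, q_2 = 6*6 + 1 = 37.
  i=3: a_3=5, p_3 = 5*191 + 31 = 986, q_3 = 5*37 + 6 = 191.

5/1, 31/6, 191/37, 986/191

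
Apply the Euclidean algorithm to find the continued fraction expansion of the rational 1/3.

[0; 3]

Run the Euclidean algorithm on 1 and 3; the successive quotients are the partial quotients a_0, a_1, ... (each step inverts the fractional part left over by the previous one):
  1 = 0*3 + 1, so a_0 = 0.
  3 = 3*1 + 0, so a_1 = 3.
The remainder reaches 0 after 2 divisions, so the expansion has 2 partial quotients, read off in order.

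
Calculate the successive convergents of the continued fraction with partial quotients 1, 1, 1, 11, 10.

Using the convergent recurrence p_i = a_i*p_{i-1} + p_{i-2}, q_i = a_i*q_{i-1} + q_{i-2} with p_{-2}=0, p_{-1}=1, q_{-2}=1, q_{-1}=0:
  i=0: a_0=1, p_0 = 1*1 + 0 = 1, q_0 = 1*0 + 1 = 1.
  i=1: a_1=1, p_1 = 1*1 + 1 = 2, q_1 = 1*1 + 0 = 1.
  i=2: a_2=1, p_2 = 1*2 + 1 = 3, q_2 = 1*1 + 1 = 2.
  i=3: a_3=11, p_3 = 11*3 + 2 = 35, q_3 = 11*2 + 1 = 23.
  i=4: a_4=10, p_4 = 10*35 + 3 = 353, q_4 = 10*23 + 2 = 232.

1/1, 2/1, 3/2, 35/23, 353/232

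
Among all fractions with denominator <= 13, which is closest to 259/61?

17/4

Expand x = 259/61 as a continued fraction with the Euclidean algorithm:
  259 = 4*61 + 15, so a_0 = 4.
  61 = 4*15 + 1, so a_1 = 4.
  15 = 15*1 + 0, so a_2 = 15.
so x = [4; 4, 15].
Convergents (p_i = a_i*p_{i-1} + p_{i-2}, q_i = a_i*q_{i-1} + q_{i-2} with p_{-2}=0, p_{-1}=1, q_{-2}=1, q_{-1}=0), until the denominator exceeds 13:
  i=0: a_0=4, p_0 = 4*1 + 0 = 4, q_0 = 4*0 + 1 = 1.
  i=1: a_1=4, p_1 = 4*4 + 1 = 17, q_1 = 4*1 + 0 = 4.
  i=2: a_2=15, p_2 = 15*17 + 4 = 259, q_2 = 15*4 + 1 = 61.
q_2 = 61 > 13, so the last convergent with denominator <= 13 is p_1/q_1 = 17/4.
The closest fraction with denominator <= 13 is either p_1/q_1 or the intermediate fraction (k*p_1 + p_0)/(k*q_1 + q_0) with the largest k >= 1 whose denominator stays <= 13; these approach x as k grows, and every other convergent or intermediate fraction in range is farther away.
Largest k: floor((13 - q_0)/q_1) = floor((13 - 1)/4) = 3.
That gives (3*17 + 4)/(3*4 + 1) = 55/13.
Compare the errors: |x - 17/4| = |259*4 - 17*61|/(61*4) = 1/244, and |x - 55/13| = |259*13 - 55*61|/(61*13) = 12/793.
Cross-multiplying, 1*793 = 793 < 2928 = 12*244, so 1/244 is smaller: the convergent 17/4 is closer to x than 55/13.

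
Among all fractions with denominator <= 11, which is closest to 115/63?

Expand x = 115/63 as a continued fraction with the Euclidean algorithm:
  115 = 1*63 + 52, so a_0 = 1.
  63 = 1*52 + 11, so a_1 = 1.
  52 = 4*11 + 8, so a_2 = 4.
  11 = 1*8 + 3, so a_3 = 1.
  8 = 2*3 + 2, so a_4 = 2.
  3 = 1*2 + 1, so a_5 = 1.
  2 = 2*1 + 0, so a_6 = 2.
so x = [1; 1, 4, 1, 2, 1, 2].
Convergents (p_i = a_i*p_{i-1} + p_{i-2}, q_i = a_i*q_{i-1} + q_{i-2} with p_{-2}=0, p_{-1}=1, q_{-2}=1, q_{-1}=0), until the denominator exceeds 11:
  i=0: a_0=1, p_0 = 1*1 + 0 = 1, q_0 = 1*0 + 1 = 1.
  i=1: a_1=1, p_1 = 1*1 + 1 = 2, q_1 = 1*1 + 0 = 1.
  i=2: a_2=4, p_2 = 4*2 + 1 = 9, q_2 = 4*1 + 1 = 5.
  i=3: a_3=1, p_3 = 1*9 + 2 = 11, q_3 = 1*5 + 1 = 6.
  i=4: a_4=2, p_4 = 2*11 + 9 = 31, q_4 = 2*6 + 5 = 17.
q_4 = 17 > 11, so the last convergent with denominator <= 11 is p_3/q_3 = 11/6.
The closest fraction with denominator <= 11 is either p_3/q_3 or the intermediate fraction (k*p_3 + p_2)/(k*q_3 + q_2) with the largest k >= 1 whose denominator stays <= 11; these approach x as k grows, and every other convergent or intermediate fraction in range is farther away.
Largest k: floor((11 - q_2)/q_3) = floor((11 - 5)/6) = 1.
That gives (1*11 + 9)/(1*6 + 5) = 20/11.
Compare the errors: |x - 11/6| = |115*6 - 11*63|/(63*6) = 3/378, and |x - 20/11| = |115*11 - 20*63|/(63*11) = 5/693.
Cross-multiplying, 5*378 = 1890 < 2079 = 3*693, so 5/693 is smaller: the intermediate fraction 20/11 is closer to x than 11/6.

20/11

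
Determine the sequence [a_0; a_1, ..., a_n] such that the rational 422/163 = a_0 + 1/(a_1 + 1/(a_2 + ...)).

Run the Euclidean algorithm on 422 and 163; the successive quotients are the partial quotients a_0, a_1, ... (each step inverts the fractional part left over by the previous one):
  422 = 2*163 + 96, so a_0 = 2.
  163 = 1*96 + 67, so a_1 = 1.
  96 = 1*67 + 29, so a_2 = 1.
  67 = 2*29 + 9, so a_3 = 2.
  29 = 3*9 + 2, so a_4 = 3.
  9 = 4*2 + 1, so a_5 = 4.
  2 = 2*1 + 0, so a_6 = 2.
The remainder reaches 0 after 7 divisions, so the expansion has 7 partial quotients, read off in order.

[2; 1, 1, 2, 3, 4, 2]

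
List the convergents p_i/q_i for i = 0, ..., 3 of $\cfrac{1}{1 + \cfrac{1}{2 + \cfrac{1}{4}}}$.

0/1, 1/1, 2/3, 9/13

Using the convergent recurrence p_i = a_i*p_{i-1} + p_{i-2}, q_i = a_i*q_{i-1} + q_{i-2} with p_{-2}=0, p_{-1}=1, q_{-2}=1, q_{-1}=0:
  i=0: a_0=0, p_0 = 0*1 + 0 = 0, q_0 = 0*0 + 1 = 1.
  i=1: a_1=1, p_1 = 1*0 + 1 = 1, q_1 = 1*1 + 0 = 1.
  i=2: a_2=2, p_2 = 2*1 + 0 = 2, q_2 = 2*1 + 1 = 3.
  i=3: a_3=4, p_3 = 4*2 + 1 = 9, q_3 = 4*3 + 1 = 13.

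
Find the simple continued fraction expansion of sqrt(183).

Write x_i = (sqrt(183) + m_i)/d_i with (m_0, d_0) = (0, 1). a_0 = floor(sqrt(183)) = 13, since 13^2 = 169 <= 183 < 196 = 14^2.
Iterate m_{i+1} = d_i*a_i - m_i, d_{i+1} = (183 - m_{i+1}^2)/d_i, a_{i+1} = floor((a_0 + m_{i+1})/d_{i+1}):
  m_1 = 1*13 - 0 = 13, d_1 = (183 - 13^2)/1 = 14/1 = 14, a_1 = floor((13 + 13)/14) = 1.
  m_2 = 14*1 - 13 = 1, d_2 = (183 - 1^2)/14 = 182/14 = 13, a_2 = floor((13 + 1)/13) = 1.
  m_3 = 13*1 - 1 = 12, d_3 = (183 - 12^2)/13 = 39/13 = 3, a_3 = floor((13 + 12)/3) = 8.
  m_4 = 3*8 - 12 = 12, d_4 = (183 - 12^2)/3 = 39/3 = 13, a_4 = floor((13 + 12)/13) = 1.
  m_5 = 13*1 - 12 = 1, d_5 = (183 - 1^2)/13 = 182/13 = 14, a_5 = floor((13 + 1)/14) = 1.
  m_6 = 14*1 - 1 = 13, d_6 = (183 - 13^2)/14 = 14/14 = 1, a_6 = floor((13 + 13)/1) = 26.
  m_7 = 1*26 - 13 = 13, d_7 = (183 - 13^2)/1 = 14/1 = 14: (m_7, d_7) = (m_1, d_1) = (13, 14), so from here the quotients repeat a_1, ..., a_6; the period length is 6.
Hence the expansion of sqrt(183) is a_0 = 13 followed by the repeating block 1, 1, 8, 1, 1, 26 (period 6).

[13; (1, 1, 8, 1, 1, 26)]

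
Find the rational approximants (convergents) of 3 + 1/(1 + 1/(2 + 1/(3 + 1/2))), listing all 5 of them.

3/1, 4/1, 11/3, 37/10, 85/23

Using the convergent recurrence p_i = a_i*p_{i-1} + p_{i-2}, q_i = a_i*q_{i-1} + q_{i-2} with p_{-2}=0, p_{-1}=1, q_{-2}=1, q_{-1}=0:
  i=0: a_0=3, p_0 = 3*1 + 0 = 3, q_0 = 3*0 + 1 = 1.
  i=1: a_1=1, p_1 = 1*3 + 1 = 4, q_1 = 1*1 + 0 = 1.
  i=2: a_2=2, p_2 = 2*4 + 3 = 11, q_2 = 2*1 + 1 = 3.
  i=3: a_3=3, p_3 = 3*11 + 4 = 37, q_3 = 3*3 + 1 = 10.
  i=4: a_4=2, p_4 = 2*37 + 11 = 85, q_4 = 2*10 + 3 = 23.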